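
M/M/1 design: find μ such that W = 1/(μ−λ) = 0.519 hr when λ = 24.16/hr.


W = 1/(μ−λ) ⇒ μ − λ = 1/W = 1/0.519 = 1.9268
μ = λ + 1/W = 24.16 + 1.9268 = 26.0868 per hr

Final: 26.0868 /hr


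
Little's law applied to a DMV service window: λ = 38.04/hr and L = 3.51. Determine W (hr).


W = L/λ = 3.51/38.04 = 0.09227 hr

Final: 0.09227 hr


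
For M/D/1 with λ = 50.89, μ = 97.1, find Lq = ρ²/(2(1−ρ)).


ρ = 50.89/97.1 = 0.5241
M/D/1: Lq = ρ²/(2(1−ρ)) = 0.2747/(2·0.4759) = 0.28859

Final: 0.28859


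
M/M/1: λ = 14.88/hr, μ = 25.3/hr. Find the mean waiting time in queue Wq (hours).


ρ = 14.88/25.3 = 0.5881
Wq = ρ/(μ−λ) = 0.5881/(25.3 − 14.88) = 0.5881/10.42 = 0.05644 hr

Final: 0.05644 hr


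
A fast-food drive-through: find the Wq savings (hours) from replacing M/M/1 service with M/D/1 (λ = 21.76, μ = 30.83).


ρ = 21.76/30.83 = 0.7058
Wq(M/M/1) = ρ/(μ−λ) = 0.7058/9.07 = 0.07782 hr
Wq(M/D/1) = ρ/(2(μ−λ)) = 0.03891 hr
Savings = 0.07782 − 0.03891 = 0.03891 hr

Final: 0.03891 hr


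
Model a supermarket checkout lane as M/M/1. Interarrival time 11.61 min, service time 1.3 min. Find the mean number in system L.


λ = 60/11.61 = 5.1680 /hr
μ = 60/1.3 = 46.1538 /hr
ρ = λ/μ = 5.1680/46.1538 = 0.1120
L = ρ/(1−ρ) = 0.1120/0.8880 = 0.1261

Final: 0.1261


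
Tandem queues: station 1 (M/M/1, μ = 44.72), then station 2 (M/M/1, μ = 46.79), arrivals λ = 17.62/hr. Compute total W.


Each node sees arrival rate λ = 17.62/hr (tandem ⇒ throughput preserved).
W₁ = 1/(μ₁−λ) = 1/(44.72−17.62) = 0.03690 hr
W₂ = 1/(μ₂−λ) = 1/(46.79−17.62) = 0.03428 hr
W_total = W₁ + W₂ = 0.03690 + 0.03428 = 0.07118 hr

Final: 0.07118 hr


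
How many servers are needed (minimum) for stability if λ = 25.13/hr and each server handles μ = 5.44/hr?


Stability requires cμ > λ ⇔ c > λ/μ.
λ/μ = 25.13/5.44 = 4.6195
Minimum integer c = ⌊4.6195⌋ + 1 = 5
Check: 5·5.44 = 27.20 > 25.13, while 4·5.44 = 21.76 ≤ 25.13

Final: 5 servers


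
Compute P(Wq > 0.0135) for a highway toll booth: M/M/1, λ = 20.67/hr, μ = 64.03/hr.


ρ = 20.67/64.03 = 0.3228
P(Wq > t) = ρ·e^{−(μ−λ)t} = 0.3228·e^{−0.5854}
= 0.3228·0.556905 = 0.179779

Final: 0.179779


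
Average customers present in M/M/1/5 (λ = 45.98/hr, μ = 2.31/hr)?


ρ = 45.98/2.31 = 19.9048
L = ρ[1 − (K+1)ρ^K + Kρ^(K+1)] / [(1−ρ)(1−ρ^(K+1))]
Numerator: 19.9048·(1 − 6·3124531.700261 + 5·62193059.557578) = 5816531875.670603
Denominator: (-18.9048)·(-62193058.557578) = 1175744964.159922
L = 5816531875.670603/1175744964.159922 = 4.9471

Final: 4.9471


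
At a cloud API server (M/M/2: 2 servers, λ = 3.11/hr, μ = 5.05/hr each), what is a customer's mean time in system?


a = 0.6158; ρ = 0.3079; P₀ = 0.529145
Lq = P₀·a^c·ρ/(c!(1−ρ)²) = 0.06451
Wq = Lq/λ = 0.06451/3.11 = 0.02074 hr
W = Wq + 1/μ = 0.02074 + 0.19802 = 0.21876 hr

Final: 0.21876 hr


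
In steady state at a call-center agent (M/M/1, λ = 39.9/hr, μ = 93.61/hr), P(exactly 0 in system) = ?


ρ = 39.9/93.61 = 0.4262
P_n = (1−ρ)·ρ^n = (1 − 0.4262)·0.4262^0 = 0.5738·1.000000 = 0.573763

Final: 0.573763


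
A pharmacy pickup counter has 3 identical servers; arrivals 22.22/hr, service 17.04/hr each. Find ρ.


ρ = λ/(cμ) = 22.22/(3·17.04) = 22.22/51.12 = 0.4347

Final: 0.4347


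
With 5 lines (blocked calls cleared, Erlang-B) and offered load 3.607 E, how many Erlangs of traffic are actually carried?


B(5,3.607) = 0.163735 (Erlang-B)
Carried load = a(1 − B) = 3.607·(1 − 0.163735) = 3.607·0.836265 = 3.0164 E

Final: 3.0164 Erlangs


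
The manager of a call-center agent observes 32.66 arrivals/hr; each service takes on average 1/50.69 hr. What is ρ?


ρ = λ/μ = 32.66/50.69 = 0.6443

Final: 0.6443


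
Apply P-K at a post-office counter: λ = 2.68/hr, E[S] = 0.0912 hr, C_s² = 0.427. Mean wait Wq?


ρ = λ·E[S] = 2.68·0.0912 = 0.2444
E[S²] = E[S]²(1+C_s²) = 0.0912²·(1+0.427) = 0.011869
Wq = λ·E[S²]/(2(1−ρ)) = 2.68·0.011869/(2·0.7556) = 0.02105 hr

Final: 0.02105 hr


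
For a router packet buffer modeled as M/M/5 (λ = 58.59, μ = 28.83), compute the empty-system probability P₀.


a = λ/μ = 58.59/28.83 = 2.0323; ρ = a/c = 0.4065
Σ_{k=0}^{4} a^k/k! (terms k=0..4) = 1.00000 + 2.03226 + 2.06504 + 1.39890 + 0.71073 = 7.20692
Tail: a^5/(5!(1−ρ)) = 34.66525/(120·0.5935) = 0.48670
P₀ = 1/(7.20692 + 0.48670) = 1/7.69361 = 0.129978

Final: 0.129978


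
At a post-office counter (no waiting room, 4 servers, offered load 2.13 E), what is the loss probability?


B(c,a) = (a^c/c!) / Σ_{k=0}^{c} a^k/k!
a^4/4! = 0.857644
Σ terms (k=0..4): 1.00000 + 2.13000 + 2.26845 + 1.61060 + 0.85764 = 7.866694
B = 0.857644/7.866694 = 0.109022

Final: 0.109022


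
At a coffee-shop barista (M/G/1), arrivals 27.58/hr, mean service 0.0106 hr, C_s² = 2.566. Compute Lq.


ρ = λ·E[S] = 27.58·0.0106 = 0.2923
Lq = ρ²(1+C_s²)/(2(1−ρ)) = 0.08547·(1+2.566)/(2·0.7077)
= 0.08547·3.5660/1.4153 = 0.21534

Final: 0.21534


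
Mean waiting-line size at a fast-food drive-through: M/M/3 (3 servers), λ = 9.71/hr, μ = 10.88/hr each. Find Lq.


a = λ/μ = 0.8925; ρ = a/3 = 0.2975
P₀ = 0.406611
Lq = P₀·a^c·ρ / (c!·(1−ρ)²) = 0.406611·0.71084·0.2975/(6·0.49352)
= 0.02904

Final: 0.02904


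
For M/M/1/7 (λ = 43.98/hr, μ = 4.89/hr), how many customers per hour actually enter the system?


ρ = 8.9939; P_K = (1−ρ)ρ^7/(1−ρ^8) = 0.888813
λ_eff = λ(1 − P_K) = 43.98·(1 − 0.888813) = 43.98·0.111187 = 4.8900 /hr

Final: 4.8900 /hr


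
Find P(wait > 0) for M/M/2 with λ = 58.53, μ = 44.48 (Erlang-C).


a = λ/μ = 1.3159; ρ = a/2 = 0.6579
P₀ = 0.206319 (from M/M/c formula)
C(c,a) = [a^c/(c!(1−ρ))]·P₀ = [1.73152/(2·0.3421)]·0.206319
= 2.53099·0.206319 = 0.522191

Final: 0.522191


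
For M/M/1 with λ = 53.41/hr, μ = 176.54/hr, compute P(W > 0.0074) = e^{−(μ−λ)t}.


W ~ Exponential(μ−λ) for M/M/1.
μ − λ = 176.54 − 53.41 = 123.1300
P(W > t) = e^{−(μ−λ)t} = e^{−0.9112} = 0.402057

Final: 0.402057


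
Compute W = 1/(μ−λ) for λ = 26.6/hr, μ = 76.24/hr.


W = 1/(μ−λ) = 1/(76.24 − 26.6) = 1/49.64 = 0.02015 hr

Final: 0.02015 hr


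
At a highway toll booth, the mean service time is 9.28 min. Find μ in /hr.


μ = 1/(service time) in consistent units.
1 hour = 60 min, so μ = 60/9.28 = 6.4655 per hour

Final: 6.4655 /hr


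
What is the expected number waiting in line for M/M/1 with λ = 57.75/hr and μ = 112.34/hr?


ρ = 57.75/112.34 = 0.5141
Lq = ρ²/(1−ρ) = 0.2643/0.4859 = 0.5438

Final: 0.5438


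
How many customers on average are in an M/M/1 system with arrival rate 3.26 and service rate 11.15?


ρ = λ/μ = 3.26/11.15 = 0.2924
L = ρ/(1−ρ) = 0.2924/(1 − 0.2924) = 0.2924/0.7076 = 0.4132

Final: 0.4132


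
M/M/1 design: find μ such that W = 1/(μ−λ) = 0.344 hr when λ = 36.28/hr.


W = 1/(μ−λ) ⇒ μ − λ = 1/W = 1/0.344 = 2.9070
μ = λ + 1/W = 36.28 + 2.9070 = 39.1870 per hr

Final: 39.1870 /hr


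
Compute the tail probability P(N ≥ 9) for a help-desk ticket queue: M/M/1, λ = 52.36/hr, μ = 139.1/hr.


ρ = 52.36/139.1 = 0.3764
P(N ≥ n) = ρ^n = 0.3764^9 = 0.0001517

Final: 0.0001517


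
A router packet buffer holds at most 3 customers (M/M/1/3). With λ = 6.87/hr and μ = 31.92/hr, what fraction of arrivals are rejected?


ρ = λ/μ = 6.87/31.92 = 0.2152
P_K = (1−ρ)ρ^K/(1−ρ^(K+1)) = (0.7848·0.009970)/(1 − 0.002146)
= 0.007824/0.997854 = 0.007841

Final: 0.007841


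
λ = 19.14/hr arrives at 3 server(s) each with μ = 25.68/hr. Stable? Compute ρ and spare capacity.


Total capacity cμ = 3·25.68 = 77.04/hr
ρ = λ/(cμ) = 19.14/77.04 = 0.2484
Stable ⇔ ρ < 1: YES
Spare capacity = cμ − λ = 77.04 − 19.14 = 57.90/hr

Final: ρ = 0.2484; stable; margin = 57.90/hr


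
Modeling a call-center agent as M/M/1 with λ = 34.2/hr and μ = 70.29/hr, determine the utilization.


ρ = λ/μ = 34.2/70.29 = 0.4866

Final: 0.4866


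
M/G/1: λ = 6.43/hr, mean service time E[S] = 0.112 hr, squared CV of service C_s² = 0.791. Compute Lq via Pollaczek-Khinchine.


ρ = λ·E[S] = 6.43·0.112 = 0.7202
Lq = ρ²(1+C_s²)/(2(1−ρ)) = 0.5186·(1+0.791)/(2·0.2798)
= 0.5186·1.7910/0.5597 = 1.65964

Final: 1.65964


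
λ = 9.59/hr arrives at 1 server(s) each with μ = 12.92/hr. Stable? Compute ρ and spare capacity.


Total capacity cμ = 1·12.92 = 12.92/hr
ρ = λ/(cμ) = 9.59/12.92 = 0.7423
Stable ⇔ ρ < 1: YES
Spare capacity = cμ − λ = 12.92 − 9.59 = 3.33/hr

Final: ρ = 0.7423; stable; margin = 3.33/hr


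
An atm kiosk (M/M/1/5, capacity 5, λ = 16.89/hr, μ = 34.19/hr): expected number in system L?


ρ = 16.89/34.19 = 0.4940
L = ρ[1 − (K+1)ρ^K + Kρ^(K+1)] / [(1−ρ)(1−ρ^(K+1))]
Numerator: 0.4940·(1 − 6·0.029421 + 5·0.014534) = 0.442700
Denominator: (0.5060)·(0.985466) = 0.498642
L = 0.442700/0.498642 = 0.8878

Final: 0.8878


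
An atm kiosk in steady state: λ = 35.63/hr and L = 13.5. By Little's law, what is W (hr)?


W = L/λ = 13.5/35.63 = 0.3789 hr

Final: 0.3789 hr


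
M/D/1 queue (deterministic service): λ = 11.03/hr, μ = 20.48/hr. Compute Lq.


ρ = 11.03/20.48 = 0.5386
M/D/1: Lq = ρ²/(2(1−ρ)) = 0.2901/(2·0.4614) = 0.31431

Final: 0.31431


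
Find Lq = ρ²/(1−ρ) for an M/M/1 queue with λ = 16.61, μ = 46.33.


ρ = 16.61/46.33 = 0.3585
Lq = ρ²/(1−ρ) = 0.1285/0.6415 = 0.2004

Final: 0.2004


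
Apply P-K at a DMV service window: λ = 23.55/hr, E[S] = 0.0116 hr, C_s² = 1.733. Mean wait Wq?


ρ = λ·E[S] = 23.55·0.0116 = 0.2732
E[S²] = E[S]²(1+C_s²) = 0.0116²·(1+1.733) = 0.0003678
Wq = λ·E[S²]/(2(1−ρ)) = 23.55·0.0003678/(2·0.7268) = 0.005958 hr

Final: 0.005958 hr


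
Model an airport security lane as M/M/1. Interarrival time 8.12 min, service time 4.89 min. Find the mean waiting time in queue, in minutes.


λ = 60/8.12 = 7.3892 /hr
μ = 60/4.89 = 12.2699 /hr
ρ = λ/μ = 7.3892/12.2699 = 0.6022
Wq = ρ/(μ−λ) = 0.6022/(12.2699−7.3892) = 0.12339 hr
In minutes: 0.12339·60 = 7.403 min

Final: 7.403 min


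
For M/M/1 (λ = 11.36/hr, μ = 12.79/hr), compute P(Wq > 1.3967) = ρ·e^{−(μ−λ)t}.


ρ = 11.36/12.79 = 0.8882
P(Wq > t) = ρ·e^{−(μ−λ)t} = 0.8882·e^{−1.9973}
= 0.8882·0.135704 = 0.120531

Final: 0.120531


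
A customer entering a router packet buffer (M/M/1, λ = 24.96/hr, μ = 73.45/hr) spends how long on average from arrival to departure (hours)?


W = 1/(μ−λ) = 1/(73.45 − 24.96) = 1/48.49 = 0.02062 hr

Final: 0.02062 hr


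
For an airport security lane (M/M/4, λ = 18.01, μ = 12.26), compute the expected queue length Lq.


a = λ/μ = 1.4690; ρ = a/4 = 0.3673
P₀ = 0.228155
Lq = P₀·a^c·ρ / (c!·(1−ρ)²) = 0.228155·4.65686·0.3673/(24·0.40037)
= 0.04061

Final: 0.04061


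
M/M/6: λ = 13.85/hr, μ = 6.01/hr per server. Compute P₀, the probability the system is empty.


a = λ/μ = 13.85/6.01 = 2.3045; ρ = a/c = 0.3841
Σ_{k=0}^{5} a^k/k! (terms k=0..5) = 1.00000 + 2.30449 + 2.65534 + 2.03974 + 1.17514 + 0.54162 = 9.71634
Tail: a^6/(6!(1−ρ)) = 149.77930/(720·0.6159) = 0.33775
P₀ = 1/(9.71634 + 0.33775) = 1/10.05409 = 0.099462

Final: 0.099462


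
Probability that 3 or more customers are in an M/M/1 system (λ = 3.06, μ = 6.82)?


ρ = 3.06/6.82 = 0.4487
P(N ≥ n) = ρ^n = 0.4487^3 = 0.090326

Final: 0.090326


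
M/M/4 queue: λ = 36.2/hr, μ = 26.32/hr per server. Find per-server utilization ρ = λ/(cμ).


ρ = λ/(cμ) = 36.2/(4·26.32) = 36.2/105.28 = 0.3438

Final: 0.3438


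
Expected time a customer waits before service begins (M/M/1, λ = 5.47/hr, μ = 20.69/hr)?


ρ = 5.47/20.69 = 0.2644
Wq = ρ/(μ−λ) = 0.2644/(20.69 − 5.47) = 0.2644/15.22 = 0.01737 hr

Final: 0.01737 hr


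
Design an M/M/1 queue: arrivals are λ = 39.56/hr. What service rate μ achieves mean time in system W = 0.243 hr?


W = 1/(μ−λ) ⇒ μ − λ = 1/W = 1/0.243 = 4.1152
μ = λ + 1/W = 39.56 + 4.1152 = 43.6752 per hr

Final: 43.6752 /hr


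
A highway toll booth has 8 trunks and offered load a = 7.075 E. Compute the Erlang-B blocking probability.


B(c,a) = (a^c/c!) / Σ_{k=0}^{c} a^k/k!
a^8/8! = 155.700867
Σ terms (k=0..8): 1.00000 + 7.07500 + 25.02781 + 59.02392 + 104.39857 + 147.72397 + 174.19118 + 176.05752 + 155.70087 = 850.198842
B = 155.700867/850.198842 = 0.183135

Final: 0.183135


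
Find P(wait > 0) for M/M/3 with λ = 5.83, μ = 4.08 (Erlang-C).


a = λ/μ = 1.4289; ρ = a/3 = 0.4763
P₀ = 0.228396 (from M/M/c formula)
C(c,a) = [a^c/(c!(1−ρ))]·P₀ = [2.91760/(6·0.5237)]·0.228396
= 0.92853·0.228396 = 0.212073

Final: 0.212073


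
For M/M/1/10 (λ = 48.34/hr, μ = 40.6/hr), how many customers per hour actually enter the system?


ρ = 1.1906; P_K = (1−ρ)ρ^10/(1−ρ^11) = 0.187642
λ_eff = λ(1 − P_K) = 48.34·(1 − 0.187642) = 48.34·0.812358 = 39.2694 /hr

Final: 39.2694 /hr


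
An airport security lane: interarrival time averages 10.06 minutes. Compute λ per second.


λ = 1/(interarrival time) in consistent units.
1 second = 0.0166667 min, so λ = 0.0166667/10.06 = 0.001657 per second

Final: 0.001657 /sec


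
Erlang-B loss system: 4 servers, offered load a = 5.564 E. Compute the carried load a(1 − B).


B(4,5.564) = 0.440354 (Erlang-B)
Carried load = a(1 − B) = 5.564·(1 − 0.440354) = 5.564·0.559646 = 3.1139 E

Final: 3.1139 Erlangs


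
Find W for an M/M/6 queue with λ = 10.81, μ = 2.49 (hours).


a = 4.3414; ρ = 0.7236; P₀ = 0.011149
Lq = P₀·a^c·ρ/(c!(1−ρ)²) = 0.98162
Wq = Lq/λ = 0.98162/10.81 = 0.09081 hr
W = Wq + 1/μ = 0.09081 + 0.40161 = 0.49241 hr

Final: 0.49241 hr


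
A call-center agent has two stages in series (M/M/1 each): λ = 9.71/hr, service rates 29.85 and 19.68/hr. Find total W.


Each node sees arrival rate λ = 9.71/hr (tandem ⇒ throughput preserved).
W₁ = 1/(μ₁−λ) = 1/(29.85−9.71) = 0.04965 hr
W₂ = 1/(μ₂−λ) = 1/(19.68−9.71) = 0.10030 hr
W_total = W₁ + W₂ = 0.04965 + 0.10030 = 0.14995 hr

Final: 0.14995 hr


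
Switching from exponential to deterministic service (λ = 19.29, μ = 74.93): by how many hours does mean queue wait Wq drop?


ρ = 19.29/74.93 = 0.2574
Wq(M/M/1) = ρ/(μ−λ) = 0.2574/55.64 = 0.004627 hr
Wq(M/D/1) = ρ/(2(μ−λ)) = 0.002313 hr
Savings = 0.004627 − 0.002313 = 0.002313 hr

Final: 0.002313 hr


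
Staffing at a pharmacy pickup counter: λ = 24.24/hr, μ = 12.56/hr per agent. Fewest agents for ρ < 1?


Stability requires cμ > λ ⇔ c > λ/μ.
λ/μ = 24.24/12.56 = 1.9299
Minimum integer c = ⌊1.9299⌋ + 1 = 2
Check: 2·12.56 = 25.12 > 24.24, while 1·12.56 = 12.56 ≤ 24.24

Final: 2 servers


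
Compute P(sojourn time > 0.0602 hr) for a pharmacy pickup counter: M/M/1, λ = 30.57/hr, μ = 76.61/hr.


W ~ Exponential(μ−λ) for M/M/1.
μ − λ = 76.61 − 30.57 = 46.0400
P(W > t) = e^{−(μ−λ)t} = e^{−2.7716} = 0.062561

Final: 0.062561


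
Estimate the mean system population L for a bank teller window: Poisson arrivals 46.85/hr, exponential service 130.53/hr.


ρ = λ/μ = 46.85/130.53 = 0.3589
L = ρ/(1−ρ) = 0.3589/(1 − 0.3589) = 0.3589/0.6411 = 0.5599

Final: 0.5599


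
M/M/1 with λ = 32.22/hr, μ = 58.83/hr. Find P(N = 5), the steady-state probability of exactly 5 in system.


ρ = 32.22/58.83 = 0.5477
P_n = (1−ρ)·ρ^n = (1 − 0.5477)·0.5477^5 = 0.4523·0.049276 = 0.022288

Final: 0.022288


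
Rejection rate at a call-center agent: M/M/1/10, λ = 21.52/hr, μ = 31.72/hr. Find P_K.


ρ = λ/μ = 21.52/31.72 = 0.6784
P_K = (1−ρ)ρ^K/(1−ρ^(K+1)) = (0.3216·0.020658)/(1 − 0.014015)
= 0.006643/0.985985 = 0.006737

Final: 0.006737


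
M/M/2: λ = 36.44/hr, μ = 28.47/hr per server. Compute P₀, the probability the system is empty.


a = λ/μ = 36.44/28.47 = 1.2799; ρ = a/c = 0.6400
Σ_{k=0}^{1} a^k/k! (terms k=0..1) = 1.00000 + 1.27994 = 2.27994
Tail: a^2/(2!(1−ρ)) = 1.63826/(2·0.3600) = 2.27518
P₀ = 1/(2.27994 + 2.27518) = 1/4.55512 = 0.219533

Final: 0.219533


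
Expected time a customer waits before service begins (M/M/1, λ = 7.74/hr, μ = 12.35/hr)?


ρ = 7.74/12.35 = 0.6267
Wq = ρ/(μ−λ) = 0.6267/(12.35 − 7.74) = 0.6267/4.61 = 0.1359 hr

Final: 0.1359 hr


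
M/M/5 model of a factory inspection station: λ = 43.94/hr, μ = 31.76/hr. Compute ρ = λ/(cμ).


ρ = λ/(cμ) = 43.94/(5·31.76) = 43.94/158.80 = 0.2767

Final: 0.2767


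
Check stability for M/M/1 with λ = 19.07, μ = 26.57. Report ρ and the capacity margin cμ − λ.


Total capacity cμ = 1·26.57 = 26.57/hr
ρ = λ/(cμ) = 19.07/26.57 = 0.7177
Stable ⇔ ρ < 1: YES
Spare capacity = cμ − λ = 26.57 − 19.07 = 7.50/hr

Final: ρ = 0.7177; stable; margin = 7.50/hr


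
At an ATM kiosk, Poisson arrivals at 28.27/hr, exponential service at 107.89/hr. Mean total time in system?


W = 1/(μ−λ) = 1/(107.89 − 28.27) = 1/79.62 = 0.01256 hr

Final: 0.01256 hr


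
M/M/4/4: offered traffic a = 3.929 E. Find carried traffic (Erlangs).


B(4,3.929) = 0.303782 (Erlang-B)
Carried load = a(1 − B) = 3.929·(1 − 0.303782) = 3.929·0.696218 = 2.7354 E

Final: 2.7354 Erlangs


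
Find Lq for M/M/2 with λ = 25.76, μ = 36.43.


a = λ/μ = 0.7071; ρ = a/2 = 0.3536
P₀ = 0.477591
Lq = P₀·a^c·ρ / (c!·(1−ρ)²) = 0.477591·0.50000·0.3536/(2·0.41789)
= 0.10102

Final: 0.10102


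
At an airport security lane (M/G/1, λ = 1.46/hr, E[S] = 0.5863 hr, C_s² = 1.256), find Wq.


ρ = λ·E[S] = 1.46·0.5863 = 0.8560
E[S²] = E[S]²(1+C_s²) = 0.5863²·(1+1.256) = 0.775495
Wq = λ·E[S²]/(2(1−ρ)) = 1.46·0.775495/(2·0.1440) = 3.93127 hr

Final: 3.93127 hr


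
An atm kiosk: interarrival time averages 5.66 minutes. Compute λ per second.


λ = 1/(interarrival time) in consistent units.
1 second = 0.0166667 min, so λ = 0.0166667/5.66 = 0.002945 per second

Final: 0.002945 /sec


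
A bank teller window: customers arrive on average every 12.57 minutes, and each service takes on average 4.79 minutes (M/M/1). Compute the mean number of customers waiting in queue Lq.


λ = 60/12.57 = 4.7733 /hr
μ = 60/4.79 = 12.5261 /hr
ρ = λ/μ = 4.7733/12.5261 = 0.3811
Lq = ρ²/(1−ρ) = 0.1452/0.6189 = 0.2346

Final: 0.2346


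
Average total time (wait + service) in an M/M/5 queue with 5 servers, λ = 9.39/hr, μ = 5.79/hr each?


a = 1.6218; ρ = 0.3244; P₀ = 0.197071
Lq = P₀·a^c·ρ/(c!(1−ρ)²) = 0.01309
Wq = Lq/λ = 0.01309/9.39 = 0.001394 hr
W = Wq + 1/μ = 0.001394 + 0.17271 = 0.17411 hr

Final: 0.17411 hr


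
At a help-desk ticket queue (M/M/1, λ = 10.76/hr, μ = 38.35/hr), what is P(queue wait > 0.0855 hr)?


ρ = 10.76/38.35 = 0.2806
P(Wq > t) = ρ·e^{−(μ−λ)t} = 0.2806·e^{−2.3589}
= 0.2806·0.094520 = 0.026520

Final: 0.026520


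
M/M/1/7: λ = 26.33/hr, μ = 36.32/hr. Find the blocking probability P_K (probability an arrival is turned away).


ρ = λ/μ = 26.33/36.32 = 0.7249
P_K = (1−ρ)ρ^K/(1−ρ^(K+1)) = (0.2751·0.105229)/(1 − 0.076285)
= 0.028944/0.923715 = 0.031334

Final: 0.031334


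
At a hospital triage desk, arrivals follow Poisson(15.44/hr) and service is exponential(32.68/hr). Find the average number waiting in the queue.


ρ = 15.44/32.68 = 0.4725
Lq = ρ²/(1−ρ) = 0.2232/0.5275 = 0.4231

Final: 0.4231


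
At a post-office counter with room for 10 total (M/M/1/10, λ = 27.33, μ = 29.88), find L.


ρ = 27.33/29.88 = 0.9147
L = ρ[1 − (K+1)ρ^K + Kρ^(K+1)] / [(1−ρ)(1−ρ^(K+1))]
Numerator: 0.9147·(1 − 11·0.409817 + 10·0.374843) = 0.219919
Denominator: (0.08534)·(0.625157) = 0.053352
L = 0.219919/0.053352 = 4.1221

Final: 4.1221


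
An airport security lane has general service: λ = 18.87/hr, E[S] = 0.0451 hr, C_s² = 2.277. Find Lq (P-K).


ρ = λ·E[S] = 18.87·0.0451 = 0.8510
Lq = ρ²(1+C_s²)/(2(1−ρ)) = 0.7243·(1+2.277)/(2·0.1490)
= 0.7243·3.2770/0.2979 = 7.96645

Final: 7.96645


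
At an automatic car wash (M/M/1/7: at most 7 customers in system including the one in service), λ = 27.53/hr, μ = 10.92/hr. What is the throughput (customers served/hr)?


ρ = 2.5211; P_K = (1−ρ)ρ^7/(1−ρ^8) = 0.603712
λ_eff = λ(1 − P_K) = 27.53·(1 − 0.603712) = 27.53·0.396288 = 10.9098 /hr

Final: 10.9098 /hr


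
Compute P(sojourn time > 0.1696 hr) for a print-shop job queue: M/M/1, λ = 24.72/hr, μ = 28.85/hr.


W ~ Exponential(μ−λ) for M/M/1.
μ − λ = 28.85 − 24.72 = 4.1300
P(W > t) = e^{−(μ−λ)t} = e^{−0.7004} = 0.496363

Final: 0.496363


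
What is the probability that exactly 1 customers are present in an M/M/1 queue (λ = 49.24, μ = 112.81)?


ρ = 49.24/112.81 = 0.4365
P_n = (1−ρ)·ρ^n = (1 − 0.4365)·0.4365^1 = 0.5635·0.436486 = 0.245966

Final: 0.245966


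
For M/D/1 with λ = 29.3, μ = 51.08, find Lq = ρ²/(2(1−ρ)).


ρ = 29.3/51.08 = 0.5736
M/D/1: Lq = ρ²/(2(1−ρ)) = 0.3290/(2·0.4264) = 0.38583

Final: 0.38583


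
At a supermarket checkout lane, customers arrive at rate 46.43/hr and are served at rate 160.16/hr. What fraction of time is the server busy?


ρ = λ/μ = 46.43/160.16 = 0.2899

Final: 0.2899


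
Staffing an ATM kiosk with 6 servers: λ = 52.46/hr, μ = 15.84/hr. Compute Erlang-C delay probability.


a = λ/μ = 3.3119; ρ = a/6 = 0.5520
P₀ = 0.035368 (from M/M/c formula)
C(c,a) = [a^c/(c!(1−ρ))]·P₀ = [1319.58890/(720·0.4480)]·0.035368
= 4.09079·0.035368 = 0.144682

Final: 0.144682


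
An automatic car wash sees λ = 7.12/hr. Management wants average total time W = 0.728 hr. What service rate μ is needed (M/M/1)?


W = 1/(μ−λ) ⇒ μ − λ = 1/W = 1/0.728 = 1.3736
μ = λ + 1/W = 7.12 + 1.3736 = 8.4936 per hr

Final: 8.4936 /hr


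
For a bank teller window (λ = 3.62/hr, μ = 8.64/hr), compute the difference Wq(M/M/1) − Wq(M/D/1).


ρ = 3.62/8.64 = 0.4190
Wq(M/M/1) = ρ/(μ−λ) = 0.4190/5.02 = 0.08346 hr
Wq(M/D/1) = ρ/(2(μ−λ)) = 0.04173 hr
Savings = 0.08346 − 0.04173 = 0.04173 hr

Final: 0.04173 hr


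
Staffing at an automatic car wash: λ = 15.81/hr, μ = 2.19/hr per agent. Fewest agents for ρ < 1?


Stability requires cμ > λ ⇔ c > λ/μ.
λ/μ = 15.81/2.19 = 7.2192
Minimum integer c = ⌊7.2192⌋ + 1 = 8
Check: 8·2.19 = 17.52 > 15.81, while 7·2.19 = 15.33 ≤ 15.81

Final: 8 servers


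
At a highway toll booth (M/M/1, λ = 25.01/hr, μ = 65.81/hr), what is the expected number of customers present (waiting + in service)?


ρ = λ/μ = 25.01/65.81 = 0.3800
L = ρ/(1−ρ) = 0.3800/(1 − 0.3800) = 0.3800/0.6200 = 0.6130

Final: 0.6130


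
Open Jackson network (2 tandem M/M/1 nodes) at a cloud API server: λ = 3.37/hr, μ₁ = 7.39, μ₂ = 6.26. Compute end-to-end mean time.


Each node sees arrival rate λ = 3.37/hr (tandem ⇒ throughput preserved).
W₁ = 1/(μ₁−λ) = 1/(7.39−3.37) = 0.24876 hr
W₂ = 1/(μ₂−λ) = 1/(6.26−3.37) = 0.34602 hr
W_total = W₁ + W₂ = 0.24876 + 0.34602 = 0.59478 hr

Final: 0.59478 hr


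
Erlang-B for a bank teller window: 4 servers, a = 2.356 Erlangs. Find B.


B(c,a) = (a^c/c!) / Σ_{k=0}^{c} a^k/k!
a^4/4! = 1.283778
Σ terms (k=0..4): 1.00000 + 2.35600 + 2.77537 + 2.17959 + 1.28378 = 9.594735
B = 1.283778/9.594735 = 0.133800

Final: 0.133800


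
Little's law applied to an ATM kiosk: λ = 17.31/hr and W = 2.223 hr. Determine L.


L = λW = 17.31·2.223 = 38.4801

Final: 38.4801


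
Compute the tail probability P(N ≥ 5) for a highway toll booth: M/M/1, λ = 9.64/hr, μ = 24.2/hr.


ρ = 9.64/24.2 = 0.3983
P(N ≥ n) = ρ^n = 0.3983^5 = 0.010030

Final: 0.010030


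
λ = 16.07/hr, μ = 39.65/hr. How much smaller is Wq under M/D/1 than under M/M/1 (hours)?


ρ = 16.07/39.65 = 0.4053
Wq(M/M/1) = ρ/(μ−λ) = 0.4053/23.58 = 0.01719 hr
Wq(M/D/1) = ρ/(2(μ−λ)) = 0.008594 hr
Savings = 0.01719 − 0.008594 = 0.008594 hr

Final: 0.008594 hr


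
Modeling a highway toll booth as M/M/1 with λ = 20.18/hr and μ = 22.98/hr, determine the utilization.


ρ = λ/μ = 20.18/22.98 = 0.8782

Final: 0.8782


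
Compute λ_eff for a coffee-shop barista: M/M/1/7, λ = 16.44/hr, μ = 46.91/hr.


ρ = 0.3505; P_K = (1−ρ)ρ^7/(1−ρ^8) = 0.0004219
λ_eff = λ(1 − P_K) = 16.44·(1 − 0.0004219) = 16.44·0.999578 = 16.4331 /hr

Final: 16.4331 /hr


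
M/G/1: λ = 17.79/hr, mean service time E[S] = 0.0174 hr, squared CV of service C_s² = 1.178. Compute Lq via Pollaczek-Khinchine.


ρ = λ·E[S] = 17.79·0.0174 = 0.3095
Lq = ρ²(1+C_s²)/(2(1−ρ)) = 0.09582·(1+1.178)/(2·0.6905)
= 0.09582·2.1780/1.3809 = 0.15113

Final: 0.15113


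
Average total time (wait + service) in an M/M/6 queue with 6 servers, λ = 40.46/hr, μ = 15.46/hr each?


a = 2.6171; ρ = 0.4362; P₀ = 0.072473
Lq = P₀·a^c·ρ/(c!(1−ρ)²) = 0.04437
Wq = Lq/λ = 0.04437/40.46 = 0.001097 hr
W = Wq + 1/μ = 0.001097 + 0.06468 = 0.06578 hr

Final: 0.06578 hr


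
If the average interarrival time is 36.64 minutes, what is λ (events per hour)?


λ = 1/(interarrival time) in consistent units.
1 hour = 60 min, so λ = 60/36.64 = 1.6376 per hour

Final: 1.6376 /hr


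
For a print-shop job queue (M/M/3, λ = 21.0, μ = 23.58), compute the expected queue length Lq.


a = λ/μ = 0.8906; ρ = a/3 = 0.2969
P₀ = 0.407401
Lq = P₀·a^c·ρ / (c!·(1−ρ)²) = 0.407401·0.70636·0.2969/(6·0.49440)
= 0.02880

Final: 0.02880


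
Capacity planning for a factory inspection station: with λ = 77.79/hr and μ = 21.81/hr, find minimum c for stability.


Stability requires cμ > λ ⇔ c > λ/μ.
λ/μ = 77.79/21.81 = 3.5667
Minimum integer c = ⌊3.5667⌋ + 1 = 4
Check: 4·21.81 = 87.24 > 77.79, while 3·21.81 = 65.43 ≤ 77.79

Final: 4 servers


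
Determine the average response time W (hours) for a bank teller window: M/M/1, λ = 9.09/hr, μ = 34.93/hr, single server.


W = 1/(μ−λ) = 1/(34.93 − 9.09) = 1/25.84 = 0.03870 hr

Final: 0.03870 hr


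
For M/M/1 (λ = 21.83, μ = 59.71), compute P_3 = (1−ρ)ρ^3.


ρ = 21.83/59.71 = 0.3656
P_n = (1−ρ)·ρ^n = (1 − 0.3656)·0.3656^3 = 0.6344·0.048867 = 0.031002

Final: 0.031002


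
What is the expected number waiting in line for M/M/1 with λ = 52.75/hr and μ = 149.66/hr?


ρ = 52.75/149.66 = 0.3525
Lq = ρ²/(1−ρ) = 0.1242/0.6475 = 0.1919

Final: 0.1919


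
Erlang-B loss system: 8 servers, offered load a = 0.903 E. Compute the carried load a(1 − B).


B(8,0.903) = 0.000004444 (Erlang-B)
Carried load = a(1 − B) = 0.903·(1 − 0.000004444) = 0.903·0.999996 = 0.9030 E

Final: 0.9030 Erlangs


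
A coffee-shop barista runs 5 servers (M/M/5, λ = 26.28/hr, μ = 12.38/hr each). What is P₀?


a = λ/μ = 26.28/12.38 = 2.1228; ρ = a/c = 0.4246
Σ_{k=0}^{4} a^k/k! (terms k=0..4) = 1.00000 + 2.12278 + 2.25309 + 1.59427 + 0.84607 = 7.81622
Tail: a^5/(5!(1−ρ)) = 43.10460/(120·0.5754) = 0.62422
P₀ = 1/(7.81622 + 0.62422) = 1/8.44044 = 0.118477

Final: 0.118477


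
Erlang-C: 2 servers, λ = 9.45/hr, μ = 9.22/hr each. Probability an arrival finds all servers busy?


a = λ/μ = 1.0249; ρ = a/2 = 0.5125
P₀ = 0.322338 (from M/M/c formula)
C(c,a) = [a^c/(c!(1−ρ))]·P₀ = [1.05051/(2·0.4875)]·0.322338
= 1.07739·0.322338 = 0.347284

Final: 0.347284


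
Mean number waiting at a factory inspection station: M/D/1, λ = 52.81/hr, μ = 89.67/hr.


ρ = 52.81/89.67 = 0.5889
M/D/1: Lq = ρ²/(2(1−ρ)) = 0.3468/(2·0.4111) = 0.42189

Final: 0.42189


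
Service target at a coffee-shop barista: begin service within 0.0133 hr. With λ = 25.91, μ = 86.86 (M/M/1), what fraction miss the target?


ρ = 25.91/86.86 = 0.2983
P(Wq > t) = ρ·e^{−(μ−λ)t} = 0.2983·e^{−0.8106}
= 0.2983·0.444576 = 0.132615

Final: 0.132615


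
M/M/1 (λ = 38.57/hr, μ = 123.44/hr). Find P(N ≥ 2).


ρ = 38.57/123.44 = 0.3125
P(N ≥ n) = ρ^n = 0.3125^2 = 0.097631

Final: 0.097631


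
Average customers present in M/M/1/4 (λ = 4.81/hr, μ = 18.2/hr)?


ρ = 4.81/18.2 = 0.2643
L = ρ[1 − (K+1)ρ^K + Kρ^(K+1)] / [(1−ρ)(1−ρ^(K+1))]
Numerator: 0.2643·(1 − 5·0.004879 + 4·0.001289) = 0.259202
Denominator: (0.7357)·(0.998711) = 0.734766
L = 0.259202/0.734766 = 0.3528

Final: 0.3528


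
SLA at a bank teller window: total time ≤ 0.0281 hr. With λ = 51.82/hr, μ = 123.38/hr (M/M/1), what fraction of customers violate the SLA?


W ~ Exponential(μ−λ) for M/M/1.
μ − λ = 123.38 − 51.82 = 71.5600
P(W > t) = e^{−(μ−λ)t} = e^{−2.0108} = 0.133877

Final: 0.133877


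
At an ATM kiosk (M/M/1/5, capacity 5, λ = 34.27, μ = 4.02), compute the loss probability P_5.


ρ = λ/μ = 34.27/4.02 = 8.5249
P_K = (1−ρ)ρ^K/(1−ρ^(K+1)) = (-7.5249·45023.604077)/(1 − 383820.624806)
= -338797.020729/-383819.624806 = 0.882699

Final: 0.882699


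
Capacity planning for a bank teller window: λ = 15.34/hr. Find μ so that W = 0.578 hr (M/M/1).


W = 1/(μ−λ) ⇒ μ − λ = 1/W = 1/0.578 = 1.7301
μ = λ + 1/W = 15.34 + 1.7301 = 17.0701 per hr

Final: 17.0701 /hr


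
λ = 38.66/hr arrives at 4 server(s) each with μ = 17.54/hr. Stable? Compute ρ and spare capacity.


Total capacity cμ = 4·17.54 = 70.16/hr
ρ = λ/(cμ) = 38.66/70.16 = 0.5510
Stable ⇔ ρ < 1: YES
Spare capacity = cμ − λ = 70.16 − 38.66 = 31.50/hr

Final: ρ = 0.5510; stable; margin = 31.50/hr


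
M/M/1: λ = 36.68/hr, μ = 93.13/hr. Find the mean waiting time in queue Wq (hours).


ρ = 36.68/93.13 = 0.3939
Wq = ρ/(μ−λ) = 0.3939/(93.13 − 36.68) = 0.3939/56.45 = 0.006977 hr

Final: 0.006977 hr


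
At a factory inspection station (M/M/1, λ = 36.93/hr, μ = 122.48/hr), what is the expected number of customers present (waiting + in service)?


ρ = λ/μ = 36.93/122.48 = 0.3015
L = ρ/(1−ρ) = 0.3015/(1 − 0.3015) = 0.3015/0.6985 = 0.4317

Final: 0.4317


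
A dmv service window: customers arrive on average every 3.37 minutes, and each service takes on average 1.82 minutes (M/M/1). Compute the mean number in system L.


λ = 60/3.37 = 17.8042 /hr
μ = 60/1.82 = 32.9670 /hr
ρ = λ/μ = 17.8042/32.9670 = 0.5401
L = ρ/(1−ρ) = 0.5401/0.4599 = 1.1742

Final: 1.1742


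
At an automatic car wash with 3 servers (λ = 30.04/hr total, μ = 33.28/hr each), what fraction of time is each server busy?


ρ = λ/(cμ) = 30.04/(3·33.28) = 30.04/99.84 = 0.3009

Final: 0.3009


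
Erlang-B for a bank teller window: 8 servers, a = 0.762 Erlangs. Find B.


B(c,a) = (a^c/c!) / Σ_{k=0}^{c} a^k/k!
a^8/8! = 0.000002819
Σ terms (k=0..8): 1.00000 + 0.76200 + 0.29032 + 0.07374 + 0.01405 + 0.002141 + 0.0002719 + 0.00002960 + 0.000002819 = 2.142557
B = 0.000002819/2.142557 = 0.000001316

Final: 0.000001316


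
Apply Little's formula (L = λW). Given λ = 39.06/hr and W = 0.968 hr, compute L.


L = λW = 39.06·0.968 = 37.8101

Final: 37.8101


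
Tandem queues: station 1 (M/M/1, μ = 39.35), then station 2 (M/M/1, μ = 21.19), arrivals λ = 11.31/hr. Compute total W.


Each node sees arrival rate λ = 11.31/hr (tandem ⇒ throughput preserved).
W₁ = 1/(μ₁−λ) = 1/(39.35−11.31) = 0.03566 hr
W₂ = 1/(μ₂−λ) = 1/(21.19−11.31) = 0.10121 hr
W_total = W₁ + W₂ = 0.03566 + 0.10121 = 0.13688 hr

Final: 0.13688 hr


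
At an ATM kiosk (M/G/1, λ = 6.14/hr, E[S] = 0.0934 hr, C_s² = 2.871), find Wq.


ρ = λ·E[S] = 6.14·0.0934 = 0.5735
E[S²] = E[S]²(1+C_s²) = 0.0934²·(1+2.871) = 0.033769
Wq = λ·E[S²]/(2(1−ρ)) = 6.14·0.033769/(2·0.4265) = 0.24306 hr

Final: 0.24306 hr


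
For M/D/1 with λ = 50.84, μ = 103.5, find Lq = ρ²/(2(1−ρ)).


ρ = 50.84/103.5 = 0.4912
M/D/1: Lq = ρ²/(2(1−ρ)) = 0.2413/(2·0.5088) = 0.23712

Final: 0.23712


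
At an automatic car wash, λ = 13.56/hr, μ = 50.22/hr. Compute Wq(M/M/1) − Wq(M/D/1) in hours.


ρ = 13.56/50.22 = 0.2700
Wq(M/M/1) = ρ/(μ−λ) = 0.2700/36.66 = 0.007365 hr
Wq(M/D/1) = ρ/(2(μ−λ)) = 0.003683 hr
Savings = 0.007365 − 0.003683 = 0.003683 hr

Final: 0.003683 hr


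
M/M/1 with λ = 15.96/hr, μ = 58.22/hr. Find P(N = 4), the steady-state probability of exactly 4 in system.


ρ = 15.96/58.22 = 0.2741
P_n = (1−ρ)·ρ^n = (1 − 0.2741)·0.2741^4 = 0.7259·0.005647 = 0.004099

Final: 0.004099


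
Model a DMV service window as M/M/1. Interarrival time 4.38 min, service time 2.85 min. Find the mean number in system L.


λ = 60/4.38 = 13.6986 /hr
μ = 60/2.85 = 21.0526 /hr
ρ = λ/μ = 13.6986/21.0526 = 0.6507
L = ρ/(1−ρ) = 0.6507/0.3493 = 1.8627

Final: 1.8627


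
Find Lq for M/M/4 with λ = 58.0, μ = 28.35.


a = λ/μ = 2.0459; ρ = a/4 = 0.5115
P₀ = 0.124071
Lq = P₀·a^c·ρ / (c!·(1−ρ)²) = 0.124071·17.51861·0.5115/(24·0.23867)
= 0.19408

Final: 0.19408


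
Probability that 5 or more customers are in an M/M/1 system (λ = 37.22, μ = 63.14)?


ρ = 37.22/63.14 = 0.5895
P(N ≥ n) = ρ^n = 0.5895^5 = 0.071180

Final: 0.071180


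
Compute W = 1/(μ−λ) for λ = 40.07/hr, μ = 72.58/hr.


W = 1/(μ−λ) = 1/(72.58 − 40.07) = 1/32.51 = 0.03076 hr

Final: 0.03076 hr


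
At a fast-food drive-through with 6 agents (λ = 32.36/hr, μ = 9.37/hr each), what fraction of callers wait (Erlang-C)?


a = λ/μ = 3.4536; ρ = a/6 = 0.5756
P₀ = 0.030435 (from M/M/c formula)
C(c,a) = [a^c/(c!(1−ρ))]·P₀ = [1696.73310/(720·0.4244)]·0.030435
= 5.55266·0.030435 = 0.168997

Final: 0.168997


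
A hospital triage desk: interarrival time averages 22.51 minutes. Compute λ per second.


λ = 1/(interarrival time) in consistent units.
1 second = 0.0166667 min, so λ = 0.0166667/22.51 = 0.0007404 per second

Final: 0.0007404 /sec


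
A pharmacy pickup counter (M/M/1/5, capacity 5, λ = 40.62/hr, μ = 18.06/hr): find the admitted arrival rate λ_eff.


ρ = 2.2492; P_K = (1−ρ)ρ^5/(1−ρ^6) = 0.559715
λ_eff = λ(1 − P_K) = 40.62·(1 − 0.559715) = 40.62·0.440285 = 17.8844 /hr

Final: 17.8844 /hr


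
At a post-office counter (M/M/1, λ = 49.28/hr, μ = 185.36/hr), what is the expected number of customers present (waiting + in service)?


ρ = λ/μ = 49.28/185.36 = 0.2659
L = ρ/(1−ρ) = 0.2659/(1 − 0.2659) = 0.2659/0.7341 = 0.3621

Final: 0.3621


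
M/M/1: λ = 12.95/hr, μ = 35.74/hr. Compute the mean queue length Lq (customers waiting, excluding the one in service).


ρ = 12.95/35.74 = 0.3623
Lq = ρ²/(1−ρ) = 0.1313/0.6377 = 0.2059

Final: 0.2059


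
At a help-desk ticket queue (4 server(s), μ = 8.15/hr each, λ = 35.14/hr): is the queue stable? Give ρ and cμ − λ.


Total capacity cμ = 4·8.15 = 32.60/hr
ρ = λ/(cμ) = 35.14/32.60 = 1.0779
Stable ⇔ ρ < 1: NO
Spare capacity = cμ − λ = 32.60 − 35.14 = -2.54/hr

Final: ρ = 1.0779; unstable; margin = -2.54/hr


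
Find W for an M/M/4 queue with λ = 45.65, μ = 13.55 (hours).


a = 3.3690; ρ = 0.8423; P₀ = 0.019824
Lq = P₀·a^c·ρ/(c!(1−ρ)²) = 3.60154
Wq = Lq/λ = 3.60154/45.65 = 0.07889 hr
W = Wq + 1/μ = 0.07889 + 0.07380 = 0.15270 hr

Final: 0.15270 hr


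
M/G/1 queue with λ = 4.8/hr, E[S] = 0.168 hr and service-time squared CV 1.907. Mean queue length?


ρ = λ·E[S] = 4.8·0.168 = 0.8064
Lq = ρ²(1+C_s²)/(2(1−ρ)) = 0.6503·(1+1.907)/(2·0.1936)
= 0.6503·2.9070/0.3872 = 4.88215

Final: 4.88215


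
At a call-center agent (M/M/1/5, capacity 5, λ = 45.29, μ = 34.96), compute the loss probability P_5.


ρ = λ/μ = 45.29/34.96 = 1.2955
P_K = (1−ρ)ρ^K/(1−ρ^(K+1)) = (-0.2955·3.648837)/(1 − 4.726998)
= -1.078160/-3.726998 = 0.289284

Final: 0.289284


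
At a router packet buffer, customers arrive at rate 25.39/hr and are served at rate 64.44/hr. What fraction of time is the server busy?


ρ = λ/μ = 25.39/64.44 = 0.3940

Final: 0.3940


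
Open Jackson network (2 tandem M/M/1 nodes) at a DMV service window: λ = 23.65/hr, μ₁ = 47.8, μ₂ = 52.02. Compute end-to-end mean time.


Each node sees arrival rate λ = 23.65/hr (tandem ⇒ throughput preserved).
W₁ = 1/(μ₁−λ) = 1/(47.8−23.65) = 0.04141 hr
W₂ = 1/(μ₂−λ) = 1/(52.02−23.65) = 0.03525 hr
W_total = W₁ + W₂ = 0.04141 + 0.03525 = 0.07666 hr

Final: 0.07666 hr


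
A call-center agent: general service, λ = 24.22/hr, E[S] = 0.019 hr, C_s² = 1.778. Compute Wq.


ρ = λ·E[S] = 24.22·0.019 = 0.4602
E[S²] = E[S]²(1+C_s²) = 0.019²·(1+1.778) = 0.001003
Wq = λ·E[S²]/(2(1−ρ)) = 24.22·0.001003/(2·0.5398) = 0.02250 hr

Final: 0.02250 hr


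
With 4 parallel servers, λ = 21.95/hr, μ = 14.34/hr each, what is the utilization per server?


ρ = λ/(cμ) = 21.95/(4·14.34) = 21.95/57.36 = 0.3827

Final: 0.3827


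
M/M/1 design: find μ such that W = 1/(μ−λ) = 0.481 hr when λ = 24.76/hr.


W = 1/(μ−λ) ⇒ μ − λ = 1/W = 1/0.481 = 2.0790
μ = λ + 1/W = 24.76 + 2.0790 = 26.8390 per hr

Final: 26.8390 /hr


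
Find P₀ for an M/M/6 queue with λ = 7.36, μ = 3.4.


a = λ/μ = 7.36/3.4 = 2.1647; ρ = a/c = 0.3608
Σ_{k=0}^{5} a^k/k! (terms k=0..5) = 1.00000 + 2.16471 + 2.34298 + 1.69062 + 0.91492 + 0.39611 = 8.50933
Tail: a^6/(6!(1−ρ)) = 102.89479/(720·0.6392) = 0.22357
P₀ = 1/(8.50933 + 0.22357) = 1/8.73290 = 0.114510

Final: 0.114510


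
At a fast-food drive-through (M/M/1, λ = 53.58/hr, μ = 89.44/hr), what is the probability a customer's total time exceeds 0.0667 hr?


W ~ Exponential(μ−λ) for M/M/1.
μ − λ = 89.44 − 53.58 = 35.8600
P(W > t) = e^{−(μ−λ)t} = e^{−2.3919} = 0.091459

Final: 0.091459


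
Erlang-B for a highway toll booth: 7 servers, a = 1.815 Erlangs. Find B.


B(c,a) = (a^c/c!) / Σ_{k=0}^{c} a^k/k!
a^7/7! = 0.012874
Σ terms (k=0..7): 1.00000 + 1.81500 + 1.64711 + 0.99650 + 0.45216 + 0.16414 + 0.04965 + 0.01287 = 6.137439
B = 0.012874/6.137439 = 0.002098

Final: 0.002098


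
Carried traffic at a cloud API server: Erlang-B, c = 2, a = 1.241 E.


B(2,1.241) = 0.255739 (Erlang-B)
Carried load = a(1 − B) = 1.241·(1 − 0.255739) = 1.241·0.744261 = 0.9236 E

Final: 0.9236 Erlangs


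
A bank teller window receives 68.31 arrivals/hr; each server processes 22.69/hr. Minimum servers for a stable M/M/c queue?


Stability requires cμ > λ ⇔ c > λ/μ.
λ/μ = 68.31/22.69 = 3.0106
Minimum integer c = ⌊3.0106⌋ + 1 = 4
Check: 4·22.69 = 90.76 > 68.31, while 3·22.69 = 68.07 ≤ 68.31

Final: 4 servers


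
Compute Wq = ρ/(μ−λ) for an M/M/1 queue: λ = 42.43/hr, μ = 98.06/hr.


ρ = 42.43/98.06 = 0.4327
Wq = ρ/(μ−λ) = 0.4327/(98.06 − 42.43) = 0.4327/55.63 = 0.007778 hr

Final: 0.007778 hr


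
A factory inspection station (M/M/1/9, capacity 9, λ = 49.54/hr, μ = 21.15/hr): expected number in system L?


ρ = 49.54/21.15 = 2.3423
L = ρ[1 − (K+1)ρ^K + Kρ^(K+1)] / [(1−ρ)(1−ρ^(K+1))]
Numerator: 2.3423·(1 − 10·2122.319062 + 9·4971.143563) = 55086.843750
Denominator: (-1.3423)·(-4970.143563) = 6671.507127
L = 55086.843750/6671.507127 = 8.2570

Final: 8.2570


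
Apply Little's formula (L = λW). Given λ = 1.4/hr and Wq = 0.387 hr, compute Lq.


Lq = λWq = 1.4·0.387 = 0.5418

Final: 0.5418


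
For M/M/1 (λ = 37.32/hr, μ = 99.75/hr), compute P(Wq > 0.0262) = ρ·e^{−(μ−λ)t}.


ρ = 37.32/99.75 = 0.3741
P(Wq > t) = ρ·e^{−(μ−λ)t} = 0.3741·e^{−1.6357}
= 0.3741·0.194823 = 0.072890

Final: 0.072890


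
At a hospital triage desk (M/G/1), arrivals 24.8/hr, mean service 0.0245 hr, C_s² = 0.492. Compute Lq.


ρ = λ·E[S] = 24.8·0.0245 = 0.6076
Lq = ρ²(1+C_s²)/(2(1−ρ)) = 0.3692·(1+0.492)/(2·0.3924)
= 0.3692·1.4920/0.7848 = 0.70185

Final: 0.70185
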